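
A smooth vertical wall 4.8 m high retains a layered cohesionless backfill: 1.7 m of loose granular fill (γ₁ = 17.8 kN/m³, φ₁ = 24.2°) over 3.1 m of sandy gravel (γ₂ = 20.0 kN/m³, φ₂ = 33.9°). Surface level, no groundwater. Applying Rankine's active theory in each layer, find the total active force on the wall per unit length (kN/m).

64.7 kN/m

K_a1 = tan²(45°−24.2°/2) = 0.4185; K_a2 = tan²(45°−33.9°/2) = 0.2839.
Layer 1: σ at base = K_a1 γ₁ h₁ = 12.66 kPa; P₁ = ½×12.66×1.7 = 10.76.
Layer 2: σ_v at top = γ₁h₁ = 30.26; σ_h top = K_a2×30.26 = 8.591; σ_h base = K_a2×(30.26+20.0×3.1) = 26.19.
P₂ = ½(8.591+26.19)×3.1 = 53.92. Total P_a = 10.76+53.92 = 64.68 kN/m.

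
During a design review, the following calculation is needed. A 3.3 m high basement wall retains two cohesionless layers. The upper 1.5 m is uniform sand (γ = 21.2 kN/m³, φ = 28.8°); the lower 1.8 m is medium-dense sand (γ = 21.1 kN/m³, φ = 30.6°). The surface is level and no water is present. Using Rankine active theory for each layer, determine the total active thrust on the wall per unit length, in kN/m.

K_a1 = tan²(45°−28.8°/2) = 0.3498; K_a2 = tan²(45°−30.6°/2) = 0.3253.
Layer 1: σ at base = K_a1 γ₁ h₁ = 11.12 kPa; P₁ = ½×11.12×1.5 = 8.342.
Layer 2: σ_v at top = γ₁h₁ = 31.80; σ_h top = K_a2×31.80 = 10.35; σ_h base = K_a2×(31.80+21.1×1.8) = 22.70.
P₂ = ½(10.35+22.70)×1.8 = 29.74. Total P_a = 8.342+29.74 = 38.09 kN/m.

38.1 kN/m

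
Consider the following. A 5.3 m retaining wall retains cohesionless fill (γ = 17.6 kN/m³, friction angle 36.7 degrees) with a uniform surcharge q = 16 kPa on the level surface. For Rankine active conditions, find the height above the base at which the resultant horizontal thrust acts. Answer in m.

K_a = 0.2519.
Triangular part P₁ = ½K_aγH² = 62.26 at H/3 = 1.767 m; rectangular part P₂ = K_a q H = 21.36 at H/2 = 2.650 m.
ȳ = (P₁·1.767 + P₂·2.650)/(P₁+P₂) = 1.992 m.

1.99 m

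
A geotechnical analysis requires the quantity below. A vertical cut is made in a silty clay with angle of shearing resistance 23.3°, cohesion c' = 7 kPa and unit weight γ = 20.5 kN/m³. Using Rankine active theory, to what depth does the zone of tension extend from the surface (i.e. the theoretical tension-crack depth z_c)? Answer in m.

K_a = tan²(45° − 23.3°/2) = 0.4331; √K_a = 0.6581.
The active pressure is zero where K_a γ z = 2c√K_a, so z_c = 2c/(γ√K_a) = 2×7/(20.5×0.6581) = 1.038 m.

1.04 m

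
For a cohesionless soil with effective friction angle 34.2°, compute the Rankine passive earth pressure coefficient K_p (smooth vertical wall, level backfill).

K_p = (1 + sin φ)/(1 − sin φ) = tan²(45° + 34.2°/2) = 3.567.

3.57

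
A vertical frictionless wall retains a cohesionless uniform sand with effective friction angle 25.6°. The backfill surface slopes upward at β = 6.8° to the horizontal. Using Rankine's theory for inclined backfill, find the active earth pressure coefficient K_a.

0.407

K_a = cos β · (cos β − √(cos²β − cos²φ)) / (cos β + √(cos²β − cos²φ)).
cos β = 0.9930, cos φ = 0.9018, √(cos²β − cos²φ) = 0.4155.
K_a = 0.9930 × (0.9930 − 0.4155)/(0.9930 + 0.4155) = 0.4071.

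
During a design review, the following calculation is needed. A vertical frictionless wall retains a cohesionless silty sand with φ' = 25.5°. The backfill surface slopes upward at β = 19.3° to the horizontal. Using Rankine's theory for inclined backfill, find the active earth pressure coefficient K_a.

K_a = cos β · (cos β − √(cos²β − cos²φ)) / (cos β + √(cos²β − cos²φ)).
cos β = 0.9438, cos φ = 0.9026, √(cos²β − cos²φ) = 0.2759.
K_a = 0.9438 × (0.9438 − 0.2759)/(0.9438 + 0.2759) = 0.5169.

0.517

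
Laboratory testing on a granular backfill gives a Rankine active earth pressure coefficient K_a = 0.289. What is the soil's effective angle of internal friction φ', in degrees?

33.5°

K_a = tan²(45° − φ/2) ⇒ 45° − φ/2 = arctan(√0.289) = 28.26°.
φ = 2(45° − 28.26°) = 33.48°.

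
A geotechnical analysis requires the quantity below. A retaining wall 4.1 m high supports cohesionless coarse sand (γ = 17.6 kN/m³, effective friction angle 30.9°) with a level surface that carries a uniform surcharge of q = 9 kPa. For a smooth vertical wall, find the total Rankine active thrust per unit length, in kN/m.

59.4 kN/m

K_a = tan²(45° − φ/2) = 0.3214.
Soil triangle: ½ K_a γ H² = 0.5×0.3214×17.6×4.1² = 47.54 kN/m.
Surcharge rectangle: K_a q H = 0.3214×9×4.1 = 11.86 kN/m.
Total = 47.54 + 11.86 = 59.40 kN/m.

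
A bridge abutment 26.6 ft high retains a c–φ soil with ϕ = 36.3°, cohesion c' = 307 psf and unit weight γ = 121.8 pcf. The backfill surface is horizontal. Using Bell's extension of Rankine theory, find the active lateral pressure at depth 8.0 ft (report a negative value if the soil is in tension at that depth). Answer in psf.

-61.1 psf

K_a = (1 − sin φ)/(1 + sin φ) = 0.2563.
σ_a = K_a γ z − 2c√K_a = 0.2563×121.8×8.0 − 2×307×0.5062 = -61.12 psf.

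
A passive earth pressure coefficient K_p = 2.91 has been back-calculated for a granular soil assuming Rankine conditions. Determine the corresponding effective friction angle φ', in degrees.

K_p = (1+sin φ)/(1−sin φ) ⇒ sin φ = (K_p − 1)/(K_p + 1) = 0.4885.
φ = arcsin(0.4885) = 29.24°.

29.2°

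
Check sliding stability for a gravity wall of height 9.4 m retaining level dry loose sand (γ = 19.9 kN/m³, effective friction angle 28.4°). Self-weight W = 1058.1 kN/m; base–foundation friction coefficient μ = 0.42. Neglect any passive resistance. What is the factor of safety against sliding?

1.42

K_a = tan²(45° − 28.4°/2) = 0.3554.
P_a = ½K_aγH² = 0.5×0.3554×19.9×9.4² = 312.4 kN/m, acting at H/3 = 3.133 m above the base.
FS_sliding = μW / P_a = 0.42×1058.1 / 312.4 = 1.422.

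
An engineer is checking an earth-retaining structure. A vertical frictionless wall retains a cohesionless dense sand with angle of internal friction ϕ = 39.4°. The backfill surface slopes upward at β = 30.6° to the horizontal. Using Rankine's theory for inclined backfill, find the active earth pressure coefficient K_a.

0.334

K_a = cos β · (cos β − √(cos²β − cos²φ)) / (cos β + √(cos²β − cos²φ)).
cos β = 0.8607, cos φ = 0.7727, √(cos²β − cos²φ) = 0.3792.
K_a = 0.8607 × (0.8607 − 0.3792)/(0.8607 + 0.3792) = 0.3343.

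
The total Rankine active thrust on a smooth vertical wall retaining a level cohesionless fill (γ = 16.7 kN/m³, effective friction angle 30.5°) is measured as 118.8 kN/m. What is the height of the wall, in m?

K_a = 0.3267. P_a = ½ K_a γ H² ⇒ H = √(2P_a/(K_a γ)).
H = √(2×118.8/(0.3267×16.7)) = 6.600 m.

6.60 m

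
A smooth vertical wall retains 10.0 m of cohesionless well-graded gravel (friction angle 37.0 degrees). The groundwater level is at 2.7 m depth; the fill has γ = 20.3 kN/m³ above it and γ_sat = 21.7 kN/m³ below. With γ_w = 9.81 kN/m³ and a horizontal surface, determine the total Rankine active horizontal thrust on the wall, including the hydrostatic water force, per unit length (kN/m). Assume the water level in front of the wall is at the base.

458 kN/m

K_a = tan²(45° − φ/2) = 0.2486.
γ' = 21.7 − 9.81 = 11.89 kN/m³. Depth below WT = 7.3 m.
σ'_h at WT = K_a γ d_w = 13.62 kPa; at base = 13.62 + K_a γ' × 7.3 = 35.20 kPa.
P₁ (0–2.7 m) = ½×13.62×2.7 = 18.39. P₂ (2.7–10.0 m) = ½(13.62+35.20)×7.3 = 178.2.
P_w = ½ γ_w h₂² = 0.5×9.81×7.3² = 261.4. Total = 18.39+178.2+261.4 = 458.0 kN/m.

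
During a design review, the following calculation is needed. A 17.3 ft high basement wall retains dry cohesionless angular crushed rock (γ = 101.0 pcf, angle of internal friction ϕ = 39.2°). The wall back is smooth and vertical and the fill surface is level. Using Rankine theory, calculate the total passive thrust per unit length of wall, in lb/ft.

K_p = tan²(45° + φ/2) = 4.435.
P_p = ½ K_p γ H² = 0.5 × 4.435 × 101.0 × 17.3² = 67030 lb/ft.

67000 lb/ft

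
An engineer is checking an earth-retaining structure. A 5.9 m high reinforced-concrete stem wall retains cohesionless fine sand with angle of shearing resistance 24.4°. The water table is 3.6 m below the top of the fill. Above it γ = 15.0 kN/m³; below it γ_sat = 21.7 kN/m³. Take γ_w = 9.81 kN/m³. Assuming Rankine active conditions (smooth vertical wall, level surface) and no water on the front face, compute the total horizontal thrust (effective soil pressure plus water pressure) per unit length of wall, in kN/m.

131 kN/m

K_a = tan²(45° − φ/2) = 0.4153.
γ' = 21.7 − 9.81 = 11.89 kN/m³. Depth below WT = 2.3 m.
σ'_h at WT = K_a γ d_w = 22.43 kPa; at base = 22.43 + K_a γ' × 2.3 = 33.79 kPa.
P₁ (0–3.6 m) = ½×22.43×3.6 = 40.37. P₂ (3.6–5.9 m) = ½(22.43+33.79)×2.3 = 64.64.
P_w = ½ γ_w h₂² = 0.5×9.81×2.3² = 25.95. Total = 40.37+64.64+25.95 = 131.0 kN/m.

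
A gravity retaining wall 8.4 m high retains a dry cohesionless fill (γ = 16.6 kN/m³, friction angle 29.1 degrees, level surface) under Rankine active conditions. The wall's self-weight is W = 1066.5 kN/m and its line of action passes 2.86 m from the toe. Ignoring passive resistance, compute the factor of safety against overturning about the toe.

5.38

K_a = tan²(45° − 29.1°/2) = 0.3456.
P_a = ½K_aγH² = 0.5×0.3456×16.6×8.4² = 202.4 kN/m, acting at H/3 = 2.800 m above the base.
Overturning moment M_o = P_a × H/3 = 202.4 × 2.800 = 566.7.
Resisting moment M_r = W × 2.86 = 1066.5 × 2.86 = 3050.
FS_overturning = M_r/M_o = 3050/566.7 = 5.382.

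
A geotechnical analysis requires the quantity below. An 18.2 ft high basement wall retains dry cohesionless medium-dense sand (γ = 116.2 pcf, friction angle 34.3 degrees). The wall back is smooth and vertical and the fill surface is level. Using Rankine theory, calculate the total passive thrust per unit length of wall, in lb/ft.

68900 lb/ft

K_p = tan²(45° + φ/2) = 3.582.
P_p = ½ K_p γ H² = 0.5 × 3.582 × 116.2 × 18.2² = 68940 lb/ft.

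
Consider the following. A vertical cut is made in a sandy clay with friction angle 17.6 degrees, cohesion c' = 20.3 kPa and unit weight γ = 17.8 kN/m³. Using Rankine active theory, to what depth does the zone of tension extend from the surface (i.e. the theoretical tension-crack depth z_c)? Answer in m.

K_a = tan²(45° − 17.6°/2) = 0.5357; √K_a = 0.7319.
The active pressure is zero where K_a γ z = 2c√K_a, so z_c = 2c/(γ√K_a) = 2×20.3/(17.8×0.7319) = 3.116 m.

3.12 m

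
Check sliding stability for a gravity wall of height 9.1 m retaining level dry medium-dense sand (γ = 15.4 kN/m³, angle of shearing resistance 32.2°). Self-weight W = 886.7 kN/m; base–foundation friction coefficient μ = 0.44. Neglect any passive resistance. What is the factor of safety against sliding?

K_a = tan²(45° − 32.2°/2) = 0.3047.
P_a = ½K_aγH² = 0.5×0.3047×15.4×9.1² = 194.3 kN/m, acting at H/3 = 3.033 m above the base.
FS_sliding = μW / P_a = 0.44×886.7 / 194.3 = 2.008.

2.01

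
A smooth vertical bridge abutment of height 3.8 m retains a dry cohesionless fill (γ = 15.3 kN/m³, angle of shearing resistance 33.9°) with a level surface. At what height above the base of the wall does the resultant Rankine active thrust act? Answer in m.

K_a = 0.2839.
The pressure distribution is triangular, so the resultant acts at H/3 above the base = 3.8/3 = 1.267 m.

1.27 m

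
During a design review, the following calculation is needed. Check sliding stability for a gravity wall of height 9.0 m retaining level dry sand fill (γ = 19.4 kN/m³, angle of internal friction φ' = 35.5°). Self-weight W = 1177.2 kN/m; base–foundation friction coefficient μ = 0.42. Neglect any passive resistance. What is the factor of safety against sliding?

2.37

K_a = tan²(45° − 35.5°/2) = 0.2653.
P_a = ½K_aγH² = 0.5×0.2653×19.4×9.0² = 208.4 kN/m, acting at H/3 = 3.000 m above the base.
FS_sliding = μW / P_a = 0.42×1177.2 / 208.4 = 2.372.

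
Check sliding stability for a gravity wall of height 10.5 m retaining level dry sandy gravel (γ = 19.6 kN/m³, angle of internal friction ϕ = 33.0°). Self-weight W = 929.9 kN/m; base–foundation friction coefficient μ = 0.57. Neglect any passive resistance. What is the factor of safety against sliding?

1.66

K_a = tan²(45° − 33.0°/2) = 0.2948.
P_a = ½K_aγH² = 0.5×0.2948×19.6×10.5² = 318.5 kN/m, acting at H/3 = 3.500 m above the base.
FS_sliding = μW / P_a = 0.57×929.9 / 318.5 = 1.664.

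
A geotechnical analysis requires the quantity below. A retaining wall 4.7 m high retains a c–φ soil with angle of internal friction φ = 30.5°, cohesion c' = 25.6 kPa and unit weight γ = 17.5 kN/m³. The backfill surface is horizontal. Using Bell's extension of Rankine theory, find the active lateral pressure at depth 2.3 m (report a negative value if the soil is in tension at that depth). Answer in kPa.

-16.1 kPa

K_a = (1 − sin φ)/(1 + sin φ) = 0.3267.
σ_a = K_a γ z − 2c√K_a = 0.3267×17.5×2.3 − 2×25.6×0.5715 = -16.11 kPa.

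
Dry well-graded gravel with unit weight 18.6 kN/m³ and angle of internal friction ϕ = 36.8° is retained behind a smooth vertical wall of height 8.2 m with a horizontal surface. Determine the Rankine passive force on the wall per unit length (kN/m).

2490 kN/m

K_p = tan²(45° + φ/2) = 3.988.
P_p = ½ K_p γ H² = 0.5 × 3.988 × 18.6 × 8.2² = 2494 kN/m.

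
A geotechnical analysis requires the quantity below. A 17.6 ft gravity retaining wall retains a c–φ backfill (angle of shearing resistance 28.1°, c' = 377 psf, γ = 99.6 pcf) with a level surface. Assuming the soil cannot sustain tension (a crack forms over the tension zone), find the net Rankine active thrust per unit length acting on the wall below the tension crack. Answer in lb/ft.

443 lb/ft

K_a = 0.3596; √K_a = 0.5997.
Tension-crack depth z_c = 2c/(γ√K_a) = 2×377/(99.6×0.5997) = 12.62 ft.
σ_a at base = K_a γ H − 2c√K_a = 0.3596×99.6×17.6 − 2×377×0.5997 = 178.2 psf.
P_a = ½ × 178.2 × (H − z_c) = 0.5×178.2×4.976 = 443.4 lb/ft.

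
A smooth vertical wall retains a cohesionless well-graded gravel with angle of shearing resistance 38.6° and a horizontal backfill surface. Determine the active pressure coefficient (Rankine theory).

0.232

K_a = tan²(45° − φ/2) = tan²(25.70°) = 0.2316.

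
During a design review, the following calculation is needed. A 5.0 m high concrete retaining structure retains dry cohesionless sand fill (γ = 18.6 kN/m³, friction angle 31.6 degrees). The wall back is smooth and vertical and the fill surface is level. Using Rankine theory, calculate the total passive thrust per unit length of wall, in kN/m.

K_p = tan²(45° + φ/2) = 3.202.
P_p = ½ K_p γ H² = 0.5 × 3.202 × 18.6 × 5.0² = 744.4 kN/m.

744 kN/m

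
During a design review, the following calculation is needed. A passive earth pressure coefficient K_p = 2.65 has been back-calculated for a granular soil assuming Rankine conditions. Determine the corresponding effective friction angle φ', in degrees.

K_p = (1+sin φ)/(1−sin φ) ⇒ sin φ = (K_p − 1)/(K_p + 1) = 0.4521.
φ = arcsin(0.4521) = 26.88°.

26.9°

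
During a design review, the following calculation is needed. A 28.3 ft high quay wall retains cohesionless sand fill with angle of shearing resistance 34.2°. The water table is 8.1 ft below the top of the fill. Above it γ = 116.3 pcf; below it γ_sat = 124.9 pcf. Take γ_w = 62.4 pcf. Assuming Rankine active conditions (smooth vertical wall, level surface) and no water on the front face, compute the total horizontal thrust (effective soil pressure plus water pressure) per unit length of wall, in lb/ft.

22700 lb/ft

K_a = tan²(45° − φ/2) = 0.2803.
γ' = 124.9 − 62.4 = 62.50 pcf. Depth below WT = 20.2 ft.
σ'_h at WT = K_a γ d_w = 264.1 psf; at base = 264.1 + K_a γ' × 20.2 = 618.0 psf.
P₁ (0–8.1 ft) = ½×264.1×8.1 = 1070. P₂ (8.1–28.3 ft) = ½(264.1+618.0)×20.2 = 8909.
P_w = ½ γ_w h₂² = 0.5×62.4×20.2² = 12730. Total = 1070+8909+12730 = 22710 lb/ft.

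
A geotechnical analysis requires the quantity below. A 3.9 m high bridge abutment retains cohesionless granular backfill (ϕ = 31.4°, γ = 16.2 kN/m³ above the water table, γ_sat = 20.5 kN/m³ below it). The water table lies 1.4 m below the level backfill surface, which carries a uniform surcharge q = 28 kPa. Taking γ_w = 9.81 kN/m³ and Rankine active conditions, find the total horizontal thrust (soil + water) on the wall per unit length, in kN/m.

K_a = tan²(45° − φ/2) = 0.3149.
γ' = 20.5 − 9.81 = 10.69 kN/m³. h₂ = H − d_w = 2.5 m.
σ'_h: at surface K_a·q = 8.818; at WT K_a(q+γd_w) = 15.96; at base K_a(q+γd_w+γ'h₂) = 24.38 kPa.
P₁ = ½(8.818+15.96)×1.4 = 17.34; P₂ = ½(15.96+24.38)×2.5 = 50.42; P_w = ½γ_w h₂² = 30.66.
Total = 17.34+50.42+30.66 = 98.42 kN/m.

98.4 kN/m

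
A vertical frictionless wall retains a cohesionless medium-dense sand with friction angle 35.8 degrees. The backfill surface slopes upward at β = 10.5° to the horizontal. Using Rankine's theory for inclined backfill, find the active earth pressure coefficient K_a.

K_a = cos β · (cos β − √(cos²β − cos²φ)) / (cos β + √(cos²β − cos²φ)).
cos β = 0.9833, cos φ = 0.8111, √(cos²β − cos²φ) = 0.5558.
K_a = 0.9833 × (0.9833 − 0.5558)/(0.9833 + 0.5558) = 0.2730.

0.273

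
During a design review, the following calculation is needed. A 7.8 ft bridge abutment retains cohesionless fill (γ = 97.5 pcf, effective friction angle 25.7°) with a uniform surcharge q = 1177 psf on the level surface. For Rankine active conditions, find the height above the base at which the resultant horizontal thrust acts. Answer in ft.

K_a = 0.3950.
Triangular part P₁ = ½K_aγH² = 1172 at H/3 = 2.600 ft; rectangular part P₂ = K_a q H = 3627 at H/2 = 3.900 ft.
ȳ = (P₁·2.600 + P₂·3.900)/(P₁+P₂) = 3.583 ft.

3.58 ft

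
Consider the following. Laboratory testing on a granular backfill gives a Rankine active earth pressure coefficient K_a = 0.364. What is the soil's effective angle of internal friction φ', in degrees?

K_a = tan²(45° − φ/2) ⇒ 45° − φ/2 = arctan(√0.364) = 31.10°.
φ = 2(45° − 31.10°) = 27.79°.

27.8°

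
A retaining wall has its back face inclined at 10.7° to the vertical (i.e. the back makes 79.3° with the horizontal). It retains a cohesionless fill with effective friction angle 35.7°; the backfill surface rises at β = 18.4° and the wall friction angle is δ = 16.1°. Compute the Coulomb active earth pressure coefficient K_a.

K_a = sin²(α+φ) / [sin²α · sin(α−δ) · (1 + √{sin(φ+δ)sin(φ−β) / (sin(α−δ)sin(α+β))})²].
With α = 79.3°, φ = 35.7°, δ = 16.1°, β = 18.4°: K_a = 0.4158.

0.416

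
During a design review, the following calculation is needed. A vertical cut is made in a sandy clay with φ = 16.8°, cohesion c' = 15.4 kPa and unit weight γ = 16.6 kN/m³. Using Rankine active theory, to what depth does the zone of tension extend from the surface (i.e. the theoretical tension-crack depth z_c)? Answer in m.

K_a = tan²(45° − 16.8°/2) = 0.5516; √K_a = 0.7427.
The active pressure is zero where K_a γ z = 2c√K_a, so z_c = 2c/(γ√K_a) = 2×15.4/(16.6×0.7427) = 2.498 m.

2.50 m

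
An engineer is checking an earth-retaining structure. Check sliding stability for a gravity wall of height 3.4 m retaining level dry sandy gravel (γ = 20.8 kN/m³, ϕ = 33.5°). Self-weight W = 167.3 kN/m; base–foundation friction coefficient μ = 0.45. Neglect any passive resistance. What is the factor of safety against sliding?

K_a = tan²(45° − 33.5°/2) = 0.2887.
P_a = ½K_aγH² = 0.5×0.2887×20.8×3.4² = 34.71 kN/m, acting at H/3 = 1.133 m above the base.
FS_sliding = μW / P_a = 0.45×167.3 / 34.71 = 2.169.

2.17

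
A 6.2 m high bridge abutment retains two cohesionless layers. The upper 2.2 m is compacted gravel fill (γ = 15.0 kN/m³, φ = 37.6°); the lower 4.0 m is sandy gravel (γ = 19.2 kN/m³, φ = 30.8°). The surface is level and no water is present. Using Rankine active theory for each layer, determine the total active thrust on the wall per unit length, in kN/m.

101 kN/m

K_a1 = tan²(45°−37.6°/2) = 0.2421; K_a2 = tan²(45°−30.8°/2) = 0.3227.
Layer 1: σ at base = K_a1 γ₁ h₁ = 7.990 kPa; P₁ = ½×7.990×2.2 = 8.789.
Layer 2: σ_v at top = γ₁h₁ = 33.00; σ_h top = K_a2×33.00 = 10.65; σ_h base = K_a2×(33.00+19.2×4.0) = 35.43.
P₂ = ½(10.65+35.43)×4.0 = 92.17. Total P_a = 8.789+92.17 = 101.0 kN/m.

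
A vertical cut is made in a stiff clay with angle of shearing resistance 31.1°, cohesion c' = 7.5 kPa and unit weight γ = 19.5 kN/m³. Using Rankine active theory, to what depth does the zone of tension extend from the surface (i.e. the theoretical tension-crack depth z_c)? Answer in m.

1.36 m

K_a = tan²(45° − 31.1°/2) = 0.3188; √K_a = 0.5646.
The active pressure is zero where K_a γ z = 2c√K_a, so z_c = 2c/(γ√K_a) = 2×7.5/(19.5×0.5646) = 1.362 m.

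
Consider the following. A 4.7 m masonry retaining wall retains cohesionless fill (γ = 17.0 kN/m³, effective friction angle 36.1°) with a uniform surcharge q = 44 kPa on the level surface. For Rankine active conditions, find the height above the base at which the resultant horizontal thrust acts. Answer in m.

K_a = 0.2585.
Triangular part P₁ = ½K_aγH² = 48.54 at H/3 = 1.567 m; rectangular part P₂ = K_a q H = 53.46 at H/2 = 2.350 m.
ȳ = (P₁·1.567 + P₂·2.350)/(P₁+P₂) = 1.977 m.

1.98 m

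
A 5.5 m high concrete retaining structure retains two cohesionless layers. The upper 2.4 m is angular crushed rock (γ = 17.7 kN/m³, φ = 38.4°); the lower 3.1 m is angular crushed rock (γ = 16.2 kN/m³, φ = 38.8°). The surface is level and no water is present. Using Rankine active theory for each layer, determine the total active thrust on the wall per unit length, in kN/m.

K_a1 = tan²(45°−38.4°/2) = 0.2337; K_a2 = tan²(45°−38.8°/2) = 0.2296.
Layer 1: σ at base = K_a1 γ₁ h₁ = 9.927 kPa; P₁ = ½×9.927×2.4 = 11.91.
Layer 2: σ_v at top = γ₁h₁ = 42.48; σ_h top = K_a2×42.48 = 9.752; σ_h base = K_a2×(42.48+16.2×3.1) = 21.28.
P₂ = ½(9.752+21.28)×3.1 = 48.10. Total P_a = 11.91+48.10 = 60.01 kN/m.

60.0 kN/m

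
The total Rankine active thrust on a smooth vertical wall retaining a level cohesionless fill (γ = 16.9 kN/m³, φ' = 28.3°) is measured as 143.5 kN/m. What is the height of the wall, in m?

K_a = 0.3568. P_a = ½ K_a γ H² ⇒ H = √(2P_a/(K_a γ)).
H = √(2×143.5/(0.3568×16.9)) = 6.899 m.

6.90 m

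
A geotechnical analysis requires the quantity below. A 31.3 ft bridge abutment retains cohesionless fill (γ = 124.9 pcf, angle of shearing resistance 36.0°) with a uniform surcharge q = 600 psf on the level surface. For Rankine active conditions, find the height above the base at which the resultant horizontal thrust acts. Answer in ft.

11.7 ft

K_a = 0.2596.
Triangular part P₁ = ½K_aγH² = 15880 at H/3 = 10.43 ft; rectangular part P₂ = K_a q H = 4876 at H/2 = 15.65 ft.
ȳ = (P₁·10.43 + P₂·15.65)/(P₁+P₂) = 11.66 ft.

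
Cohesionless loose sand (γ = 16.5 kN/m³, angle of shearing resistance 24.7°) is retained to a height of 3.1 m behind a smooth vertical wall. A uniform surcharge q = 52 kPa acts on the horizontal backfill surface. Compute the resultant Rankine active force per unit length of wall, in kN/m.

98.7 kN/m

K_a = tan²(45° − φ/2) = 0.4106.
Soil triangle: ½ K_a γ H² = 0.5×0.4106×16.5×3.1² = 32.55 kN/m.
Surcharge rectangle: K_a q H = 0.4106×52×3.1 = 66.18 kN/m.
Total = 32.55 + 66.18 = 98.73 kN/m.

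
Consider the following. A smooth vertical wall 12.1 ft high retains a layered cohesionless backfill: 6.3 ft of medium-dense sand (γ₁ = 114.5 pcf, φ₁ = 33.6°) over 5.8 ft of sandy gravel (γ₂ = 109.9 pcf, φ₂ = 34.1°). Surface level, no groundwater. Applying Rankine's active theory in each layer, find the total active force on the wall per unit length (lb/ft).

2350 lb/ft

K_a1 = tan²(45°−33.6°/2) = 0.2875; K_a2 = tan²(45°−34.1°/2) = 0.2815.
Layer 1: σ at base = K_a1 γ₁ h₁ = 207.4 psf; P₁ = ½×207.4×6.3 = 653.3.
Layer 2: σ_v at top = γ₁h₁ = 721.4; σ_h top = K_a2×721.4 = 203.1; σ_h base = K_a2×(721.4+109.9×5.8) = 382.5.
P₂ = ½(203.1+382.5)×5.8 = 1698. Total P_a = 653.3+1698 = 2352 lb/ft.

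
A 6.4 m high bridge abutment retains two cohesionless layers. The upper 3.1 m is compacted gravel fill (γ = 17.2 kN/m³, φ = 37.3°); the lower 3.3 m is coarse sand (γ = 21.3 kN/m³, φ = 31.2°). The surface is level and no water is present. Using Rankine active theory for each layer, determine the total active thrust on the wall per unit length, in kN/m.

K_a1 = tan²(45°−37.3°/2) = 0.2453; K_a2 = tan²(45°−31.2°/2) = 0.3175.
Layer 1: σ at base = K_a1 γ₁ h₁ = 13.08 kPa; P₁ = ½×13.08×3.1 = 20.28.
Layer 2: σ_v at top = γ₁h₁ = 53.32; σ_h top = K_a2×53.32 = 16.93; σ_h base = K_a2×(53.32+21.3×3.3) = 39.25.
P₂ = ½(16.93+39.25)×3.3 = 92.69. Total P_a = 20.28+92.69 = 113.0 kN/m.

113 kN/m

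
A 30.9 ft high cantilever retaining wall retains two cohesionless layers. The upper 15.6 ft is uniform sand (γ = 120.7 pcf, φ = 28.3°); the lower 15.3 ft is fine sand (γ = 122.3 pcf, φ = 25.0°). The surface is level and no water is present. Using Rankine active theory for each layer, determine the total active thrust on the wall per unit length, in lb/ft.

K_a1 = tan²(45°−28.3°/2) = 0.3568; K_a2 = tan²(45°−25.0°/2) = 0.4059.
Layer 1: σ at base = K_a1 γ₁ h₁ = 671.8 psf; P₁ = ½×671.8×15.6 = 5240.
Layer 2: σ_v at top = γ₁h₁ = 1883; σ_h top = K_a2×1883 = 764.2; σ_h base = K_a2×(1883+122.3×15.3) = 1524.
P₂ = ½(764.2+1524)×15.3 = 17500. Total P_a = 5240+17500 = 22740 lb/ft.

22700 lb/ft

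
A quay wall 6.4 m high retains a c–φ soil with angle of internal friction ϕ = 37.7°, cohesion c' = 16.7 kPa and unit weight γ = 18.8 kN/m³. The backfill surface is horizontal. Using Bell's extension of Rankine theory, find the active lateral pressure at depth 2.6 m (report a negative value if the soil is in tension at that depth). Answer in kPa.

-4.62 kPa

K_a = (1 − sin φ)/(1 + sin φ) = 0.2411.
σ_a = K_a γ z − 2c√K_a = 0.2411×18.8×2.6 − 2×16.7×0.4910 = -4.616 kPa.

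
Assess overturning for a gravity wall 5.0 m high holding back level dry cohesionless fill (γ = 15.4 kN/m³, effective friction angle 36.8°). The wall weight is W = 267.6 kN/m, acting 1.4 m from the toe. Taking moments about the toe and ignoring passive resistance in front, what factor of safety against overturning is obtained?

K_a = tan²(45° − 36.8°/2) = 0.2508.
P_a = ½K_aγH² = 0.5×0.2508×15.4×5.0² = 48.27 kN/m, acting at H/3 = 1.667 m above the base.
Overturning moment M_o = P_a × H/3 = 48.27 × 1.667 = 80.45.
Resisting moment M_r = W × 1.4 = 267.6 × 1.4 = 374.6.
FS_overturning = M_r/M_o = 374.6/80.45 = 4.657.

4.66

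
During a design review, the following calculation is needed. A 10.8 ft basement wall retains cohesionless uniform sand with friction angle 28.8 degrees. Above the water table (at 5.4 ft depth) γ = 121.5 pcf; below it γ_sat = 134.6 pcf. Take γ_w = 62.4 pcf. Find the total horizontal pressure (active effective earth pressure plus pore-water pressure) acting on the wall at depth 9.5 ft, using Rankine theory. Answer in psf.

K_a = (1 − sin φ)/(1 + sin φ) = 0.3498.
γ' = 134.6 − 62.4 = 72.20 pcf.
Effective vertical stress at 9.5 ft: σ'_v = 121.5×5.4 + 72.20×4.10 = 952.1 psf.
σ'_h = K_a σ'_v = 0.3498 × 952.1 = 333.0 psf; u = γ_w × 4.10 = 255.8 psf.
Total σ_h = 333.0 + 255.8 = 588.8 psf.

589 psf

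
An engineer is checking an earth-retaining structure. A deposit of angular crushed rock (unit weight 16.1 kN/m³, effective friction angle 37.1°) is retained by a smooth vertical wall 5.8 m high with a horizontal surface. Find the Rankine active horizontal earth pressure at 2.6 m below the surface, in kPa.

10.4 kPa

K_a = (1 − sin φ)/(1 + sin φ) = 0.2475.
σ_h = K_a γ z = 0.2475 × 16.1 × 2.6 = 10.36 kPa.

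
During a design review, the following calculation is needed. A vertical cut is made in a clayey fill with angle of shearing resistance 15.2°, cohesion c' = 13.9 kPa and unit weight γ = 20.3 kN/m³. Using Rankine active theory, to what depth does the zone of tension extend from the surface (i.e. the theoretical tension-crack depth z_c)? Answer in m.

1.79 m

K_a = tan²(45° − 15.2°/2) = 0.5845; √K_a = 0.7646.
The active pressure is zero where K_a γ z = 2c√K_a, so z_c = 2c/(γ√K_a) = 2×13.9/(20.3×0.7646) = 1.791 m.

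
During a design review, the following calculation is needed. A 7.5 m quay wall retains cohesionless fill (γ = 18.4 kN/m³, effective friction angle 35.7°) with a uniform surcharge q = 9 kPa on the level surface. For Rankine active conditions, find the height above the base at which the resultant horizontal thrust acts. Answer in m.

K_a = 0.2630.
Triangular part P₁ = ½K_aγH² = 136.1 at H/3 = 2.500 m; rectangular part P₂ = K_a q H = 17.75 at H/2 = 3.750 m.
ȳ = (P₁·2.500 + P₂·3.750)/(P₁+P₂) = 2.644 m.

2.64 m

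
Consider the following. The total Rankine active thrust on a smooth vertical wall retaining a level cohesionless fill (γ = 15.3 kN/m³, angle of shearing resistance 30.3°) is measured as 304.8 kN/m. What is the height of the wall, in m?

K_a = 0.3293. P_a = ½ K_a γ H² ⇒ H = √(2P_a/(K_a γ)).
H = √(2×304.8/(0.3293×15.3)) = 11.00 m.

11.0 m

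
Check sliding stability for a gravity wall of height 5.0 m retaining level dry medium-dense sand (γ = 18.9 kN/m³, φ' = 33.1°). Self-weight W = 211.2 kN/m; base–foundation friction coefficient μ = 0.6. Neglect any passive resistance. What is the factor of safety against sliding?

K_a = tan²(45° − 33.1°/2) = 0.2936.
P_a = ½K_aγH² = 0.5×0.2936×18.9×5.0² = 69.36 kN/m, acting at H/3 = 1.667 m above the base.
FS_sliding = μW / P_a = 0.6×211.2 / 69.36 = 1.827.

1.83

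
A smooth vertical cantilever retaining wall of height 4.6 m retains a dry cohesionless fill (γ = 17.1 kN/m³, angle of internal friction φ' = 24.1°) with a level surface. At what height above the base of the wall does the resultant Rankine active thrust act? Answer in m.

K_a = 0.4201.
The pressure distribution is triangular, so the resultant acts at H/3 above the base = 4.6/3 = 1.533 m.

1.53 m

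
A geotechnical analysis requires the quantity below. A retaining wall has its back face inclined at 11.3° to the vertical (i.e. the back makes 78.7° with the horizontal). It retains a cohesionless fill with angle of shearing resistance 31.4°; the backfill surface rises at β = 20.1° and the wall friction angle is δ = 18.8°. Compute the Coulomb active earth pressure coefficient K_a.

0.526

K_a = sin²(α+φ) / [sin²α · sin(α−δ) · (1 + √{sin(φ+δ)sin(φ−β) / (sin(α−δ)sin(α+β))})²].
With α = 78.7°, φ = 31.4°, δ = 18.8°, β = 20.1°: K_a = 0.5260.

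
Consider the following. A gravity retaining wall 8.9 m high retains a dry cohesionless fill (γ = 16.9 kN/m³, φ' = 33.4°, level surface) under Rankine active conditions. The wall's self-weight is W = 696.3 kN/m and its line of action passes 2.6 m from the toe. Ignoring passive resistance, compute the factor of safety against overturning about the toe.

K_a = tan²(45° − 33.4°/2) = 0.2899.
P_a = ½K_aγH² = 0.5×0.2899×16.9×8.9² = 194.1 kN/m, acting at H/3 = 2.967 m above the base.
Overturning moment M_o = P_a × H/3 = 194.1 × 2.967 = 575.7.
Resisting moment M_r = W × 2.6 = 696.3 × 2.6 = 1810.
FS_overturning = M_r/M_o = 1810/575.7 = 3.145.

3.14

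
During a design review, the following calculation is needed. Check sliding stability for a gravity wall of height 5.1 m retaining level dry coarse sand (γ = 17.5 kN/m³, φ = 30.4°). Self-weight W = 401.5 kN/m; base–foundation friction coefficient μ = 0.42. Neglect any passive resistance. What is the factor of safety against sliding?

K_a = tan²(45° − 30.4°/2) = 0.3280.
P_a = ½K_aγH² = 0.5×0.3280×17.5×5.1² = 74.65 kN/m, acting at H/3 = 1.700 m above the base.
FS_sliding = μW / P_a = 0.42×401.5 / 74.65 = 2.259.

2.26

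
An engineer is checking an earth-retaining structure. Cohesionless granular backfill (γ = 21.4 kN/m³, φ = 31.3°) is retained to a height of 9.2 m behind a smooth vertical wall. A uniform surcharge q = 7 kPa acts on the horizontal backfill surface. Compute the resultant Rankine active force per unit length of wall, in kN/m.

307 kN/m

K_a = tan²(45° − φ/2) = 0.3162.
Soil triangle: ½ K_a γ H² = 0.5×0.3162×21.4×9.2² = 286.4 kN/m.
Surcharge rectangle: K_a q H = 0.3162×7×9.2 = 20.36 kN/m.
Total = 286.4 + 20.36 = 306.7 kN/m.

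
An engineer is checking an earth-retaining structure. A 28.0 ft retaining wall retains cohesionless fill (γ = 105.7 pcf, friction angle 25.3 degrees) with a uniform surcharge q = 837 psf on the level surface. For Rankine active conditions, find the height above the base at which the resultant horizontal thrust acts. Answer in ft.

11.0 ft

K_a = 0.4012.
Triangular part P₁ = ½K_aγH² = 16620 at H/3 = 9.333 ft; rectangular part P₂ = K_a q H = 9402 at H/2 = 14.00 ft.
ȳ = (P₁·9.333 + P₂·14.00)/(P₁+P₂) = 11.02 ft.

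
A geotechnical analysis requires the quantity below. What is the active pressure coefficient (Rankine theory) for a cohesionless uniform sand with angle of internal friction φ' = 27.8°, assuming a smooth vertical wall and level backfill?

0.364

K_a = (1 − sin φ)/(1 + sin φ) = (1 − sin 27.8°)/(1 + sin 27.8°) = 0.3639.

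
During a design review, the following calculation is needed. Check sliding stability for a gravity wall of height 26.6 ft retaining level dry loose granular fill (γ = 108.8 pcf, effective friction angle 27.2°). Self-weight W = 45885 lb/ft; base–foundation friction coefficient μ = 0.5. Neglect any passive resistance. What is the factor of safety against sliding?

1.60

K_a = tan²(45° − 27.2°/2) = 0.3726.
P_a = ½K_aγH² = 0.5×0.3726×108.8×26.6² = 14340 lb/ft, acting at H/3 = 8.867 ft above the base.
FS_sliding = μW / P_a = 0.5×45885 / 14340 = 1.600.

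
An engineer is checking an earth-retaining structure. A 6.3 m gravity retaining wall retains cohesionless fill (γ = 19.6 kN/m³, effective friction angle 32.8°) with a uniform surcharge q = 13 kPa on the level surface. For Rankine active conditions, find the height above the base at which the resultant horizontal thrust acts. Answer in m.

2.28 m

K_a = 0.2973.
Triangular part P₁ = ½K_aγH² = 115.6 at H/3 = 2.100 m; rectangular part P₂ = K_a q H = 24.35 at H/2 = 3.150 m.
ȳ = (P₁·2.100 + P₂·3.150)/(P₁+P₂) = 2.283 m.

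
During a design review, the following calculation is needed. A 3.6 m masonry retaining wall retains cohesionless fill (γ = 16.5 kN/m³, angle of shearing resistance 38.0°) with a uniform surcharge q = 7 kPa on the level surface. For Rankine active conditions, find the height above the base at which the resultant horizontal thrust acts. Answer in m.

K_a = 0.2379.
Triangular part P₁ = ½K_aγH² = 25.43 at H/3 = 1.200 m; rectangular part P₂ = K_a q H = 5.995 at H/2 = 1.800 m.
ȳ = (P₁·1.200 + P₂·1.800)/(P₁+P₂) = 1.314 m.

1.31 m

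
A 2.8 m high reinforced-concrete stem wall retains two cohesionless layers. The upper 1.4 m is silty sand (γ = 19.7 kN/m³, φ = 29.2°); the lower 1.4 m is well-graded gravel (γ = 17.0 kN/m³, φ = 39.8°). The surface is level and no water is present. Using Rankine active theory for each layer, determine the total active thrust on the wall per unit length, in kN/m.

18.8 kN/m

K_a1 = tan²(45°−29.2°/2) = 0.3442; K_a2 = tan²(45°−39.8°/2) = 0.2194.
Layer 1: σ at base = K_a1 γ₁ h₁ = 9.493 kPa; P₁ = ½×9.493×1.4 = 6.645.
Layer 2: σ_v at top = γ₁h₁ = 27.58; σ_h top = K_a2×27.58 = 6.052; σ_h base = K_a2×(27.58+17.0×1.4) = 11.27.
P₂ = ½(6.052+11.27)×1.4 = 12.13. Total P_a = 6.645+12.13 = 18.77 kN/m.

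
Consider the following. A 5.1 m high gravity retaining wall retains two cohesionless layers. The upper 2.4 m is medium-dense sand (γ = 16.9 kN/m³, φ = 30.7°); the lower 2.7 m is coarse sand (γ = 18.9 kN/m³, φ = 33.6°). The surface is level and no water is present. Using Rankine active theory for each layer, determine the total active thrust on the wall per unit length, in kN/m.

K_a1 = tan²(45°−30.7°/2) = 0.3240; K_a2 = tan²(45°−33.6°/2) = 0.2875.
Layer 1: σ at base = K_a1 γ₁ h₁ = 13.14 kPa; P₁ = ½×13.14×2.4 = 15.77.
Layer 2: σ_v at top = γ₁h₁ = 40.56; σ_h top = K_a2×40.56 = 11.66; σ_h base = K_a2×(40.56+18.9×2.7) = 26.33.
P₂ = ½(11.66+26.33)×2.7 = 51.29. Total P_a = 15.77+51.29 = 67.06 kN/m.

67.1 kN/m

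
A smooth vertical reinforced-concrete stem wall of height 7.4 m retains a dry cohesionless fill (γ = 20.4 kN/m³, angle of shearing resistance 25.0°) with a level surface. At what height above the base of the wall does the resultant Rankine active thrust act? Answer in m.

2.47 m

K_a = 0.4059.
The pressure distribution is triangular, so the resultant acts at H/3 above the base = 7.4/3 = 2.467 m.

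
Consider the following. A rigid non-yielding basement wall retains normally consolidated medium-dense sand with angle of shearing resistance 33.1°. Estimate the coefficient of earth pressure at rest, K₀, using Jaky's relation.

K₀ = 1 − sin φ' = 1 − sin 33.1° = 0.4539.

0.454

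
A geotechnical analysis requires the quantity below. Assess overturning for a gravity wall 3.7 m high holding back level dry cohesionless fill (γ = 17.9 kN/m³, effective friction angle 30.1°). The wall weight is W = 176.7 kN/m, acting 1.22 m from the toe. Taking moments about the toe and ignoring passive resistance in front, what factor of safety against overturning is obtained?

4.30

K_a = tan²(45° − 30.1°/2) = 0.3320.
P_a = ½K_aγH² = 0.5×0.3320×17.9×3.7² = 40.68 kN/m, acting at H/3 = 1.233 m above the base.
Overturning moment M_o = P_a × H/3 = 40.68 × 1.233 = 50.17.
Resisting moment M_r = W × 1.22 = 176.7 × 1.22 = 215.6.
FS_overturning = M_r/M_o = 215.6/50.17 = 4.297.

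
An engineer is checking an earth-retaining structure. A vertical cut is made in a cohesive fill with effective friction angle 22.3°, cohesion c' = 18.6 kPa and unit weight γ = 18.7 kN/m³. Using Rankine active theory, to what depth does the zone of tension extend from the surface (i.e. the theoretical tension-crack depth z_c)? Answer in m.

2.97 m

K_a = tan²(45° − 22.3°/2) = 0.4498; √K_a = 0.6707.
The active pressure is zero where K_a γ z = 2c√K_a, so z_c = 2c/(γ√K_a) = 2×18.6/(18.7×0.6707) = 2.966 m.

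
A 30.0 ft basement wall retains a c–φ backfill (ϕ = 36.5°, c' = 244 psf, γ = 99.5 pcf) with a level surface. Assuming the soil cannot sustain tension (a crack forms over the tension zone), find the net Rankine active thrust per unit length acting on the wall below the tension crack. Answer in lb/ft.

K_a = 0.2541; √K_a = 0.5040.
Tension-crack depth z_c = 2c/(γ√K_a) = 2×244/(99.5×0.5040) = 9.730 ft.
σ_a at base = K_a γ H − 2c√K_a = 0.2541×99.5×30.0 − 2×244×0.5040 = 512.4 psf.
P_a = ½ × 512.4 × (H − z_c) = 0.5×512.4×20.27 = 5193 lb/ft.

5190 lb/ft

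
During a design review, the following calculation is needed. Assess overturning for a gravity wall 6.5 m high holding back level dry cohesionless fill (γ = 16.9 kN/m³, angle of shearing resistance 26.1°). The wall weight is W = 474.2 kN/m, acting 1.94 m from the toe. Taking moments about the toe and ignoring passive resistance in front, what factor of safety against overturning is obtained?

3.06

K_a = tan²(45° − 26.1°/2) = 0.3889.
P_a = ½K_aγH² = 0.5×0.3889×16.9×6.5² = 138.9 kN/m, acting at H/3 = 2.167 m above the base.
Overturning moment M_o = P_a × H/3 = 138.9 × 2.167 = 300.9.
Resisting moment M_r = W × 1.94 = 474.2 × 1.94 = 919.9.
FS_overturning = M_r/M_o = 919.9/300.9 = 3.058.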